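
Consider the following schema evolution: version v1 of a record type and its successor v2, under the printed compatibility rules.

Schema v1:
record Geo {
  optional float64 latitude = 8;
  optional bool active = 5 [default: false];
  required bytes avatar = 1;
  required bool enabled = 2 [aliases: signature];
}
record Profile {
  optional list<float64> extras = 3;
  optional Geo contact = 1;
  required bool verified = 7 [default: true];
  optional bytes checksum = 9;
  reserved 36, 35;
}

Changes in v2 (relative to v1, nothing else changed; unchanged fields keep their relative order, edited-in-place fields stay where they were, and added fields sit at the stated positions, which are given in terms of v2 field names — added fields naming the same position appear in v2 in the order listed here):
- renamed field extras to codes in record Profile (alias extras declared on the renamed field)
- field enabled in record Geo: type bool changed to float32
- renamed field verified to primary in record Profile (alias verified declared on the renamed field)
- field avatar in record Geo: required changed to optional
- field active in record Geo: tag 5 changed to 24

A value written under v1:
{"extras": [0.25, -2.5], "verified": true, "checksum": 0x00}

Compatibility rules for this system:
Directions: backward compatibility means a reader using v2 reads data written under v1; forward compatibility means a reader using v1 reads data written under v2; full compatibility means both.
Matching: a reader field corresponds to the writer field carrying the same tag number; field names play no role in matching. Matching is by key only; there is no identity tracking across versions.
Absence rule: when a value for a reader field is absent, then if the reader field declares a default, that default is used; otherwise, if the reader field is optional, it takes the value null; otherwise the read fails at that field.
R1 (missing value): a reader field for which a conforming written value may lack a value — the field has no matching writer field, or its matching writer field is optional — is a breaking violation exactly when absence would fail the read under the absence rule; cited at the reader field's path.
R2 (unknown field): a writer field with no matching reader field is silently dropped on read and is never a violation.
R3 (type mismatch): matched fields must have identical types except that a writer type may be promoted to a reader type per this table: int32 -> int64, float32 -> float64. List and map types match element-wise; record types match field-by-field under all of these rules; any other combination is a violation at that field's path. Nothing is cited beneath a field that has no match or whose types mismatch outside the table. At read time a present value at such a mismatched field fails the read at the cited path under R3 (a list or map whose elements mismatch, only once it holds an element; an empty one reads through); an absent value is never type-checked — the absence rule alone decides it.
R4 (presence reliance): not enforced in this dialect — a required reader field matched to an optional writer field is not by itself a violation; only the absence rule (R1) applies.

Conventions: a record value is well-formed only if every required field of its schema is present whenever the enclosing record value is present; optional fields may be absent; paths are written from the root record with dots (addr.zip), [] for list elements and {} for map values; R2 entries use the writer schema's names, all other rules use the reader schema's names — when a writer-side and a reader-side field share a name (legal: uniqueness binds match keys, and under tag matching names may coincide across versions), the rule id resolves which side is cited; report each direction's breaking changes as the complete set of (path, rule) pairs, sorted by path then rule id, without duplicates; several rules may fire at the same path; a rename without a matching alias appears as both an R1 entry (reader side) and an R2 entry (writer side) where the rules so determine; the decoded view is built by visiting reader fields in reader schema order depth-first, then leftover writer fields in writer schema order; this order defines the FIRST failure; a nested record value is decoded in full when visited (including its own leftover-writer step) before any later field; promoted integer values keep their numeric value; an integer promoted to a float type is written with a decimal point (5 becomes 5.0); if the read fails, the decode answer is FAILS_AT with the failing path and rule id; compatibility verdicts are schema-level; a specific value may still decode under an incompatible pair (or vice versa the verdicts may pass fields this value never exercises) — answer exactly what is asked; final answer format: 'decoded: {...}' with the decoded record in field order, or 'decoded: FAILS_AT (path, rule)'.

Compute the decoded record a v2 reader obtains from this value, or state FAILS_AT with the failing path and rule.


each type pair in Profile: writer, then reader
decode (reader v2):
  codes := [0.25, -2.5] (from writer extras)
  contact := null (absent, optional -> null)
  primary := true (from writer verified)
  checksum := 0x00
  => decoded: {"codes": [0.25, -2.5], "contact": null, "primary": true, "checksum": 0x00}
ruling out the remaining Profile differences:
  field enabled in record Geo: type bool changed to float32 -> changes Profile's schema-level verdicts only — the decode of this value is the same
  field avatar in record Geo: required changed to optional -> changes Profile's schema-level verdicts only — the decode of this value is the same
  field active in record Geo: tag 5 changed to 24 -> triggers nothing under the printed rules; the Profile answer is the same either way

decoded: {"codes": [0.25, -2.5], "contact": null, "primary": true, "checksum": 0x00}


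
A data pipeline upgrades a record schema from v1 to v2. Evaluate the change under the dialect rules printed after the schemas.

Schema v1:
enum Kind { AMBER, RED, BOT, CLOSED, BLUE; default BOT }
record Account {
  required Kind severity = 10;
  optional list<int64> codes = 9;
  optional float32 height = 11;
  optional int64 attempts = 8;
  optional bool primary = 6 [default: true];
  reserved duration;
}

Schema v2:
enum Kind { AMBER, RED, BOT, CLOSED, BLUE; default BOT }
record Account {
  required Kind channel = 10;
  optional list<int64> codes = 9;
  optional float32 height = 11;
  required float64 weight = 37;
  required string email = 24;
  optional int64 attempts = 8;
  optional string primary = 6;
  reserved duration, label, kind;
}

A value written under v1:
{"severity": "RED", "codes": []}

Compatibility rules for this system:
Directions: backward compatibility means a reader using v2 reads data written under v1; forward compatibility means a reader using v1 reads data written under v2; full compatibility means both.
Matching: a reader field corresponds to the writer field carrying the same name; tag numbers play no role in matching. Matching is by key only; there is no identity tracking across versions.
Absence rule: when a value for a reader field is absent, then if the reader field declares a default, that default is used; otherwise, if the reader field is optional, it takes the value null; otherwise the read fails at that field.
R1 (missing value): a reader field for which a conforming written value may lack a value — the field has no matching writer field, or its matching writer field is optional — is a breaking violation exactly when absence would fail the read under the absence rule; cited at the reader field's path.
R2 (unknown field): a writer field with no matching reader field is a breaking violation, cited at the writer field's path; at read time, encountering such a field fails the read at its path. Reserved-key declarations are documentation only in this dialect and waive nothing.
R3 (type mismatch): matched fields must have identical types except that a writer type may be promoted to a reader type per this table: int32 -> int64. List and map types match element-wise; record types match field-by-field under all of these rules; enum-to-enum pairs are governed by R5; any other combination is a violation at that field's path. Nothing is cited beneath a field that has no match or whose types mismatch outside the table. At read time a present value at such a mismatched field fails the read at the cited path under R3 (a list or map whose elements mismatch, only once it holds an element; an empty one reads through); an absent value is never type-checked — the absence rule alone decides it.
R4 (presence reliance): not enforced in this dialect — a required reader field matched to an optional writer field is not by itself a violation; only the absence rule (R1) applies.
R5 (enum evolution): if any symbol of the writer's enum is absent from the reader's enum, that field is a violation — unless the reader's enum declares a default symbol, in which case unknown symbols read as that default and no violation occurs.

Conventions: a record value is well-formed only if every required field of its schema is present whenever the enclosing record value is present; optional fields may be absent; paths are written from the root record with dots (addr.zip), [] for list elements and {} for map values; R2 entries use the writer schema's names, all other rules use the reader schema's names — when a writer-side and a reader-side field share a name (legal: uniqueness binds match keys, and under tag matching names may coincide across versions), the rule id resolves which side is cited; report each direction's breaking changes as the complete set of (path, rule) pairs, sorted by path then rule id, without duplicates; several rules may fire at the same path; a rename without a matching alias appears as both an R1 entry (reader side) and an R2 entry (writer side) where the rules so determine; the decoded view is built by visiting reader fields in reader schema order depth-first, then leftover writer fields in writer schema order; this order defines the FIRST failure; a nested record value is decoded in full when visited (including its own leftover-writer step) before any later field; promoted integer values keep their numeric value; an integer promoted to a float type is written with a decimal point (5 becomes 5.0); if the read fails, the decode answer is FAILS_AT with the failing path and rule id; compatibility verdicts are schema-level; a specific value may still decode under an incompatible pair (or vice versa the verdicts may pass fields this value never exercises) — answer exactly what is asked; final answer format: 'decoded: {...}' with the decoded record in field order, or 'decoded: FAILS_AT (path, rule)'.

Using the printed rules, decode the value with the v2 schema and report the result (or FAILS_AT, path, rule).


decoded: FAILS_AT (channel, R1)

in Account below, arrows point writer -> reader
migrating the Account value to v2:
  read fails at channel under R1 (no fill)
  => FAILS_AT (channel, R1)
the rest of the Account diff is inert for this question:
  field primary in record Account: type bool changed to string (its default is dropped) -> shifts the Account verdicts, not this decode
  added field weight to record Account: required float64, tag 37 (in v2 it sits immediately before attempts) -> shifts the Account verdicts, not this decode
  added field email to record Account: required string, tag 24 (in v2 it sits immediately before attempts) -> shifts the Account verdicts, not this decode


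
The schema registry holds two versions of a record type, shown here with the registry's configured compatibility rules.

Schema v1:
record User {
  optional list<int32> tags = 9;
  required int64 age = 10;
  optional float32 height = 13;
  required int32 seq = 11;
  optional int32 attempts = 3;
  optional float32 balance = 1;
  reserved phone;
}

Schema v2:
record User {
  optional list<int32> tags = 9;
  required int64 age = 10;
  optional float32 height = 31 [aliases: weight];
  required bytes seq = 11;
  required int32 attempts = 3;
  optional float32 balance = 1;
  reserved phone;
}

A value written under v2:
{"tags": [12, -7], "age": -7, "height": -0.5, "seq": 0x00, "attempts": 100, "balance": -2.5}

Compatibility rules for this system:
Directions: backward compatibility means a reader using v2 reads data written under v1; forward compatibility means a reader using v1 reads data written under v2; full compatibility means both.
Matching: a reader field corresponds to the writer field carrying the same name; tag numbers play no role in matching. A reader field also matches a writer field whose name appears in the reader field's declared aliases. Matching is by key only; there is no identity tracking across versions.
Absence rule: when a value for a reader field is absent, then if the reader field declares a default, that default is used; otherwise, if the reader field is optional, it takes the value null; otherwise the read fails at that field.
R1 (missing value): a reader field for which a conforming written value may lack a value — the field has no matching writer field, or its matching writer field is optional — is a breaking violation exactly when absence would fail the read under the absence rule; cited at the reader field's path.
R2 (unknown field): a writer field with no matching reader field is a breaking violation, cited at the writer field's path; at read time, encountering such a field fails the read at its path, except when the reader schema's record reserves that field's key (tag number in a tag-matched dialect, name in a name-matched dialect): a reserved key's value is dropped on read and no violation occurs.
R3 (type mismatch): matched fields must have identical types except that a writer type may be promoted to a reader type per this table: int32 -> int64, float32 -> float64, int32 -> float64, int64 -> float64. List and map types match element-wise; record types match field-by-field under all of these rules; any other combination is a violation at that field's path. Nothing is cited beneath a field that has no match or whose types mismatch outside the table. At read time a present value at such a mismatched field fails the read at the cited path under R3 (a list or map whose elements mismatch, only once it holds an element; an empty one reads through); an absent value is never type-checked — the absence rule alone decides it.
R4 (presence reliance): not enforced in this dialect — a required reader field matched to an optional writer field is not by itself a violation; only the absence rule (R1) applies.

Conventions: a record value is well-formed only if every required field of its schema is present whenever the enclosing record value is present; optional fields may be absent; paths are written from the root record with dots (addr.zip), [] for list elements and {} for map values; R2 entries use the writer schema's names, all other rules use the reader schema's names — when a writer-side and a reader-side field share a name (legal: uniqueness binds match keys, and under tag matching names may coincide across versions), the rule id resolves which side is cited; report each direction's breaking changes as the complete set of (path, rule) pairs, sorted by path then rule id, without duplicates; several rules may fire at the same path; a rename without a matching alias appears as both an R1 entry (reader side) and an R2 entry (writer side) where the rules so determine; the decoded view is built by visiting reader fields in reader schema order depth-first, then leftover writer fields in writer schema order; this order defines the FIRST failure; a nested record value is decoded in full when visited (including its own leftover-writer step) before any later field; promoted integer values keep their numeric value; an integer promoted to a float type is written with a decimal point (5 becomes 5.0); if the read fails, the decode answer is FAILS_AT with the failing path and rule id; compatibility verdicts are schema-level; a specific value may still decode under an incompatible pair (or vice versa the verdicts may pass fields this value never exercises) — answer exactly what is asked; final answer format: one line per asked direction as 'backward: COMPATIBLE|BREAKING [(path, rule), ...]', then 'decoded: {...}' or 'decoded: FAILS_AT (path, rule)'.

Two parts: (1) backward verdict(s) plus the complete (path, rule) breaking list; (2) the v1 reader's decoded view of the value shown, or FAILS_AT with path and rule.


backward: BREAKING [(attempts, R1), (seq, R3)]; decoded: FAILS_AT (seq, R3)

each type pair in User: writer, then reader
backward for User (reader v2, writer v1):
  tags <- tags (list<int32> -> list<int32>, writer optional)
  age <- age (int64 -> int64, writer required)
  height <- height (float32 -> float32, writer optional)
  seq <- seq (int32 -> bytes, writer required)
  attempts <- attempts (int32 -> int32, writer optional)
  balance <- balance (float32 -> float32, writer optional)
  breaking: (attempts, R1)
  breaking: (seq, R3)
  => 2 violation(s): backward is BREAKING for User
decoding the User value with the v1 reader:
  tags := [12, -7]
  age := -7
  height := -0.5
  read fails at seq under R3
  => FAILS_AT (seq, R3)
checking off the User differences that do not matter here:
  field height in record User: tag 13 changed to 31 -> fires no rule on User, leaving the asked answer as it is


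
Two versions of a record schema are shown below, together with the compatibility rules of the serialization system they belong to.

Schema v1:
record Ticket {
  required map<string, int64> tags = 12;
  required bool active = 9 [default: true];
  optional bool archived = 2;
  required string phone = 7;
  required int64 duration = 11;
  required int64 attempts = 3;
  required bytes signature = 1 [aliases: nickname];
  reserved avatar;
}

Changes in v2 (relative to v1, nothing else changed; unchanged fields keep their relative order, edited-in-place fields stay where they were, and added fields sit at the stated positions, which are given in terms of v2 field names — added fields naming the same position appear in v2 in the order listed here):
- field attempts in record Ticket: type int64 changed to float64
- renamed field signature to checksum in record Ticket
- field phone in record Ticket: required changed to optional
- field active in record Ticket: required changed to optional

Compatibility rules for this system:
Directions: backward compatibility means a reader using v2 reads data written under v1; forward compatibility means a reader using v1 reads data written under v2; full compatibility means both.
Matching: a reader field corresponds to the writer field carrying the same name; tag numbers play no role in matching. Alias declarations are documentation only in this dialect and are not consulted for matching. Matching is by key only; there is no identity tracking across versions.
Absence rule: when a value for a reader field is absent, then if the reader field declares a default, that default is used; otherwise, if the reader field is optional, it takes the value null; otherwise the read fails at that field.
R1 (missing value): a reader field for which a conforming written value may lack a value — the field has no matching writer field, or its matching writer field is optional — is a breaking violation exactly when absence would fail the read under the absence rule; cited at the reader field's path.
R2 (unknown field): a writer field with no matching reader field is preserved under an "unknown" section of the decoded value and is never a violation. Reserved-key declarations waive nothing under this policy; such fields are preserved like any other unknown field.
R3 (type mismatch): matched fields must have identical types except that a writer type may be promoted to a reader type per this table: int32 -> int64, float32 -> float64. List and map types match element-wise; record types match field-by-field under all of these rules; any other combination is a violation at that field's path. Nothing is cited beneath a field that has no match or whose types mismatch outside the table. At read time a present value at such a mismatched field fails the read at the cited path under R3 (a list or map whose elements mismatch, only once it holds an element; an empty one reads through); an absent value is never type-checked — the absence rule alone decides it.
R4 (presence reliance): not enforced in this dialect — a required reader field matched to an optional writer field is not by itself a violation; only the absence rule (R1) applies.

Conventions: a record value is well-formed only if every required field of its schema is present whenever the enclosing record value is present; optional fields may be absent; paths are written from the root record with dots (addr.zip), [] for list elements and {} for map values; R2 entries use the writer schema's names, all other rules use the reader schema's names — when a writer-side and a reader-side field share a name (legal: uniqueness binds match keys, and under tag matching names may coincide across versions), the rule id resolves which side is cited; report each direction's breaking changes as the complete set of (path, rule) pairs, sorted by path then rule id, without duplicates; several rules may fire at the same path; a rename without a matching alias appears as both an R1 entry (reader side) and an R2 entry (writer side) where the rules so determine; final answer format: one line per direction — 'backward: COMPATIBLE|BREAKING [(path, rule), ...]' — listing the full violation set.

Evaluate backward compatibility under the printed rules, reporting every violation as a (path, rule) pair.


backward: BREAKING [(attempts, R3), (checksum, R1)]

each type pair in Ticket: writer, then reader
backward pass over Ticket, reader schema v2, writer schema v1:
  map<string, int64> -> map<string, int64>, writer required: tags aligns to tags
  bool -> bool, writer required: active aligns to active
  bool -> bool, writer optional: archived aligns to archived
  string -> string, writer required: phone aligns to phone
  int64 -> int64, writer required: duration aligns to duration
  int64 -> float64, writer required: attempts aligns to attempts
  checksum: no writer-side match
  signature (writer side), unknown to reader
  breaking: (attempts, R3)
  breaking: (checksum, R1)
  => backward: BREAKING (2)
ruling out the remaining Ticket differences:
  field phone in record Ticket: required changed to optional -> matters only for Ticket's forward compatibility — outside the asked direction
  field active in record Ticket: required changed to optional -> triggers nothing under Ticket's printed rules — same verdict


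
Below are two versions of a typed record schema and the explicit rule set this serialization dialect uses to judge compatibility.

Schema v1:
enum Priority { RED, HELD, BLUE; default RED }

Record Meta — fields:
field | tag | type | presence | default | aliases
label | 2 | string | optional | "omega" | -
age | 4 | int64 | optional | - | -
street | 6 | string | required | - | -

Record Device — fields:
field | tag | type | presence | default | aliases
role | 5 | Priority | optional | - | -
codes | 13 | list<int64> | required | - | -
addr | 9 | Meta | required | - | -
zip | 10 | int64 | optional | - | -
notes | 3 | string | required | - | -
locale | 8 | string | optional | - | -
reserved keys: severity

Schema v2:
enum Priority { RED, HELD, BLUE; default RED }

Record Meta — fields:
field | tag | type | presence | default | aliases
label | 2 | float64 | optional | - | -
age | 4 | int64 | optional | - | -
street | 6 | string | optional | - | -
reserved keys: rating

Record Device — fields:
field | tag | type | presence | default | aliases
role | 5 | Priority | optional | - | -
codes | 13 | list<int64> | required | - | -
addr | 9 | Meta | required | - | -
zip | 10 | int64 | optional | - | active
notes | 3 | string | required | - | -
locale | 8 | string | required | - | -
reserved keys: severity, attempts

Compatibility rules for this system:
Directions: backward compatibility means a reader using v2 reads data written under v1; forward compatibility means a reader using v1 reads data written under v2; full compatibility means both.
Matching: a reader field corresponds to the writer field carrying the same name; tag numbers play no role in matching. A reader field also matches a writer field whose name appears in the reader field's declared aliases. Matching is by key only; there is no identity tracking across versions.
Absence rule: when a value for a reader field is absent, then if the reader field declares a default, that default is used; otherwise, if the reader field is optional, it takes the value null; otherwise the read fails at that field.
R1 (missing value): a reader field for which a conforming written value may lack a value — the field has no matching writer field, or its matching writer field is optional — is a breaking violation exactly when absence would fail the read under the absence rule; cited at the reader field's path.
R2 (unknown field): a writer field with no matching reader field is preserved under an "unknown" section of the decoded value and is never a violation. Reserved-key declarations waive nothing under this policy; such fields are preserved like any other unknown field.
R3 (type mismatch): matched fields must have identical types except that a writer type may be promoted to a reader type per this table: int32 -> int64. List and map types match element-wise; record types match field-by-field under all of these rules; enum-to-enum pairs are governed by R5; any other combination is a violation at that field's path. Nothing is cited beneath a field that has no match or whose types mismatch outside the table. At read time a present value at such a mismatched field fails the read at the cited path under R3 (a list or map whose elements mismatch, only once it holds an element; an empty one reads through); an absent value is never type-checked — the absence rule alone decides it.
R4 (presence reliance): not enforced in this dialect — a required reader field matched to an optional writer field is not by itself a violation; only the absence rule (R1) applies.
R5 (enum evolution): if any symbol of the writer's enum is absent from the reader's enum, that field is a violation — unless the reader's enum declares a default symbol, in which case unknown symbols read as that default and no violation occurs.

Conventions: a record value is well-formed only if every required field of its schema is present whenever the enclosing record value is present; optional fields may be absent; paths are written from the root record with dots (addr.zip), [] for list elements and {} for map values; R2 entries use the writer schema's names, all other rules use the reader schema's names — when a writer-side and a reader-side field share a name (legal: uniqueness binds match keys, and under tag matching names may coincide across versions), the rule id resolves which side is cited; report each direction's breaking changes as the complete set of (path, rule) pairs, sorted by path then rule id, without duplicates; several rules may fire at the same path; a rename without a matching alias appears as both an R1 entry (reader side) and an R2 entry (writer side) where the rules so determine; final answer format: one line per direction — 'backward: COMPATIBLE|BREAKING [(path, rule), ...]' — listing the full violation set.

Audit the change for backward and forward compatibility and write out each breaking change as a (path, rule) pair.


backward: BREAKING [(addr.label, R3), (locale, R1)]; forward: BREAKING [(addr.label, R3), (addr.street, R1)]

arrows below run writer -> reader for Device
backward for Device (reader v2, writer v1):
  role: Priority -> Priority, writer optional; from role
  codes: list<int64> -> list<int64>, writer required; from codes
  addr: Meta -> Meta, writer required; from addr
  zip: int64 -> int64, writer optional; from zip
  notes: string -> string, writer required; from notes
  locale: string -> string, writer optional; from locale
  addr.label: string -> float64, writer optional; from addr.label
  addr.age: int64 -> int64, writer optional; from addr.age
  addr.street: string -> string, writer required; from addr.street
  violation R3 at addr.label
  violation R1 at locale
  => backward verdict for Device: BREAKING, 2 violation(s)
forward for Device (reader v1, writer v2):
  role: Priority -> Priority, writer optional; from role
  codes: list<int64> -> list<int64>, writer required; from codes
  addr: Meta -> Meta, writer required; from addr
  zip: int64 -> int64, writer optional; from zip
  notes: string -> string, writer required; from notes
  locale: string -> string, writer required; from locale
  addr.label: float64 -> string, writer optional; from addr.label
  addr.age: int64 -> int64, writer optional; from addr.age
  addr.street: string -> string, writer optional; from addr.street
  violation R3 at addr.label
  violation R1 at addr.street
  => forward verdict for Device: BREAKING, 2 violation(s)


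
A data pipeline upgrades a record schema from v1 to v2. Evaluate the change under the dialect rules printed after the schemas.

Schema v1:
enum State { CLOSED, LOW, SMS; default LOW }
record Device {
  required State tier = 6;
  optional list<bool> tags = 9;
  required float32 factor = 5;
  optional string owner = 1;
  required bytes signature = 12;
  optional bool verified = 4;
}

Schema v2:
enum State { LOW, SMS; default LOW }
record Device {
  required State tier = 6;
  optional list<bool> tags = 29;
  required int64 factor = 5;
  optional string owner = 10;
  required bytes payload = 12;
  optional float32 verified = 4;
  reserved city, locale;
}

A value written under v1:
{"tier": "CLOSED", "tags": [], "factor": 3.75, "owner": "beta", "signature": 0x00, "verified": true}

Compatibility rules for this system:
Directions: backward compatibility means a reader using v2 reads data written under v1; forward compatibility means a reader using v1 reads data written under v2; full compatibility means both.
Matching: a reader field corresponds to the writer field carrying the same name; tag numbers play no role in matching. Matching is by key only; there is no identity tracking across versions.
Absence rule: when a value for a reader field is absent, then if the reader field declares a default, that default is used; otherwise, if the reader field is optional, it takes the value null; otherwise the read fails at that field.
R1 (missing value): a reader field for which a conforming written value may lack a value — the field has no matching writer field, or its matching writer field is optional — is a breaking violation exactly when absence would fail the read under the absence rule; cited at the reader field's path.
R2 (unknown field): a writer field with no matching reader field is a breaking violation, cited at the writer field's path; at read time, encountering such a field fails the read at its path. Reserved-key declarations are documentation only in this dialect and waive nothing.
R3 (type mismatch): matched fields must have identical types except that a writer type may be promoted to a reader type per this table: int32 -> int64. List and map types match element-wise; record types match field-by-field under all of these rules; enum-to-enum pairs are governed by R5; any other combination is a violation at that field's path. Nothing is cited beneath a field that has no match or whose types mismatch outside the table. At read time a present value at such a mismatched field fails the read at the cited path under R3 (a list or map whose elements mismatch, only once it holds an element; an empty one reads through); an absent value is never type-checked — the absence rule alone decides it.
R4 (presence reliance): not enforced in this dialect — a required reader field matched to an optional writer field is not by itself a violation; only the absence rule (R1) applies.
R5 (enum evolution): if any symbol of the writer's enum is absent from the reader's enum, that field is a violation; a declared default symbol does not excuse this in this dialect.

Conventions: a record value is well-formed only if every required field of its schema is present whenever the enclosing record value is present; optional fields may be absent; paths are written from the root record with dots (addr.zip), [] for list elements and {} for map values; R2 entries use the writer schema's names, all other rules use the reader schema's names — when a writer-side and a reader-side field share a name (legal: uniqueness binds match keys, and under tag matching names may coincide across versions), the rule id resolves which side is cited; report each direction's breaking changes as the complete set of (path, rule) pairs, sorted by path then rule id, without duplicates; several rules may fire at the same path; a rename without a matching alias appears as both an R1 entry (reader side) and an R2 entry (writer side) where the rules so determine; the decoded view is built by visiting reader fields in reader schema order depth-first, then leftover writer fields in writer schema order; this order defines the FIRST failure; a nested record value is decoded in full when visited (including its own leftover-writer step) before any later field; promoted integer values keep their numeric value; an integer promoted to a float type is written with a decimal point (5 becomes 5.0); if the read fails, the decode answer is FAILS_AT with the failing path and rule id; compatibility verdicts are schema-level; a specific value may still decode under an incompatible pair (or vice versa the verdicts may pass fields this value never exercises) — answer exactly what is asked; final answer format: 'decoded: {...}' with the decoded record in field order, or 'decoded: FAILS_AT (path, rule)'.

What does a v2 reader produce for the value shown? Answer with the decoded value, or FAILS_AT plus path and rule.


decoded: FAILS_AT (tier, R5)

the writer's type comes first in each Device pair
decoding the Device value with the v2 reader:
  read fails at tier under R5
  => FAILS_AT (tier, R5)
remaining Device differences; none change what is asked:
  field factor in record Device: type float32 changed to int64 -> affects the rule determinations only; this particular Device value decodes identically
  field owner in record Device: tag 1 changed to 10 -> triggers nothing under the printed rules; the Device answer is the same either way
  field verified in record Device: type bool changed to float32 -> affects the rule determinations only; this particular Device value decodes identically
  renamed field signature to payload in record Device -> affects the rule determinations only; this particular Device value decodes identically
  field tags in record Device: tag 9 changed to 29 -> triggers nothing under the printed rules; the Device answer is the same either way


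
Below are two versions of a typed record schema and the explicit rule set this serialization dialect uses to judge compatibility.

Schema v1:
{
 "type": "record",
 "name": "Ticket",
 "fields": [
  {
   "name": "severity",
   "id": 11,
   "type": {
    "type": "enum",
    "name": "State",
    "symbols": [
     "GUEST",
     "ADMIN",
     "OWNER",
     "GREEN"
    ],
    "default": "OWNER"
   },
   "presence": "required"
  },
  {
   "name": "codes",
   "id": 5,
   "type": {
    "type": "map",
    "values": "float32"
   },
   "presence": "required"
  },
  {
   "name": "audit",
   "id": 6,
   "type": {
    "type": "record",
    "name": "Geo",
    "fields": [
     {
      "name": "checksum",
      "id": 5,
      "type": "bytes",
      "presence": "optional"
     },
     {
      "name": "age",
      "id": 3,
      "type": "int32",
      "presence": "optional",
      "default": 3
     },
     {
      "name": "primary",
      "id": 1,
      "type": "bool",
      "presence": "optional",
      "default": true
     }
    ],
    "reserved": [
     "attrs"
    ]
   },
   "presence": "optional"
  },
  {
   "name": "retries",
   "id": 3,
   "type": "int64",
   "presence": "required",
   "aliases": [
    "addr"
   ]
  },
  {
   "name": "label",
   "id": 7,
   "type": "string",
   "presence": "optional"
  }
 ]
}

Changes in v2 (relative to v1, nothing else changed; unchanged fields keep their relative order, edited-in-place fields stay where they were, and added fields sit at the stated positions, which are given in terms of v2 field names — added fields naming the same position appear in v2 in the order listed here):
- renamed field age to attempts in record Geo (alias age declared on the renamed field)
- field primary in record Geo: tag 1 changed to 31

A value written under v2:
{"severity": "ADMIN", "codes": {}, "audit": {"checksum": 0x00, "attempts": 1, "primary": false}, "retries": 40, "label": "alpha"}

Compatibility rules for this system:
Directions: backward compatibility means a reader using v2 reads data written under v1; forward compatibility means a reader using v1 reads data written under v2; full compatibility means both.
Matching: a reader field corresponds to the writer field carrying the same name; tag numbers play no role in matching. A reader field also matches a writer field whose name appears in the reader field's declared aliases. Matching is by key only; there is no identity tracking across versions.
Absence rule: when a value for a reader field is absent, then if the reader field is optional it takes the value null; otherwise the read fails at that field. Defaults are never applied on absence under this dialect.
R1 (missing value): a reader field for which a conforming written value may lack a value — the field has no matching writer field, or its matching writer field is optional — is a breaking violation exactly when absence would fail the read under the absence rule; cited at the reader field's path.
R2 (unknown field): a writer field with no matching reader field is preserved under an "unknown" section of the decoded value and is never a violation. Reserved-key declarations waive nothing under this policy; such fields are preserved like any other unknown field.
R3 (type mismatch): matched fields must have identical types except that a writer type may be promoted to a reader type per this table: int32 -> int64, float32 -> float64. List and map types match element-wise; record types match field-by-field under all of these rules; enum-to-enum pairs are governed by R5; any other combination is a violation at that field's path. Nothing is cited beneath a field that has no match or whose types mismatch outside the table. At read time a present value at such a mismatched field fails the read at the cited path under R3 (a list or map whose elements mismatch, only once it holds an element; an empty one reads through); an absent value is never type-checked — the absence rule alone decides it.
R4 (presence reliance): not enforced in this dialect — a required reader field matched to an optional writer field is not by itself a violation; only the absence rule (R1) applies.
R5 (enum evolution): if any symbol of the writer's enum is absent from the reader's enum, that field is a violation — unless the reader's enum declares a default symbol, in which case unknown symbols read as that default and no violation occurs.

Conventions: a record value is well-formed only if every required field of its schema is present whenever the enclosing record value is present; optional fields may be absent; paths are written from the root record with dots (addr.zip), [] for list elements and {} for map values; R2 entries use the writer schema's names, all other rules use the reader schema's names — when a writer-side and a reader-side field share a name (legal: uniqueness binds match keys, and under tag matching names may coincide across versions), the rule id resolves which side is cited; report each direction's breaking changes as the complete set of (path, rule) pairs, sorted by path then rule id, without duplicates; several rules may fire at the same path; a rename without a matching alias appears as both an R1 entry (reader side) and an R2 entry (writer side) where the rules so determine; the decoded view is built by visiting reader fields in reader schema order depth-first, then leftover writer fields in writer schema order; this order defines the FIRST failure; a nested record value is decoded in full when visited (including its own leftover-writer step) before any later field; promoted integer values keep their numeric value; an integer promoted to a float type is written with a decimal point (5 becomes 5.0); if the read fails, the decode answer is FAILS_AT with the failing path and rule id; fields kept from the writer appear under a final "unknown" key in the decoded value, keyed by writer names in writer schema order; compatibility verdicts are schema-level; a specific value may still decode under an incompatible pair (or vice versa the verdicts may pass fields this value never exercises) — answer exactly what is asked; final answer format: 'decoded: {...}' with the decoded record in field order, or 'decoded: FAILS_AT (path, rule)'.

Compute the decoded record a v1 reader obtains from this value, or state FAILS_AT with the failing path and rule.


decoded: {"severity": "ADMIN", "codes": {}, "audit": {"checksum": 0x00, "age": null, "primary": false, "unknown": {"attempts": 1}}, "retries": 40, "label": "alpha"}

arrows below run writer -> reader for Ticket
decode walk for Ticket under reader schema v1:
  severity := "ADMIN"
  codes := {}
  audit.checksum := 0x00
  audit.age := null (not supplied -> null)
  audit.primary := false
  writer audit.attempts: kept under "unknown"
  retries := 40
  label := "alpha"
  => decoded: {"severity": "ADMIN", "codes": {}, "audit": {"checksum": 0x00, "age": null, "primary": false, "unknown": {"attempts": 1}}, "retries": 40, "label": "alpha"}
remaining Ticket differences; none change what is asked:
  field primary in record Geo: tag 1 changed to 31 -> triggers nothing under the printed rules; the Ticket answer is the same either way
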